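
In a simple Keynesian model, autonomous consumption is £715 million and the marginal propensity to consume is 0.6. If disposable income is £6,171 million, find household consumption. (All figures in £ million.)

C = 715 + 0.6(6171) = 715 + 3702.6 = 4417.6

C = 4417.6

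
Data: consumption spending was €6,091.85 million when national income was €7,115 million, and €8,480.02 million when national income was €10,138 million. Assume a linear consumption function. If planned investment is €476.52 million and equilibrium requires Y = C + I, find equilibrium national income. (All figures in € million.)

MPC = (8480.02 − 6091.85)/(10138 − 7115) = 2388.17/3023 = 0.79
a = 6091.85 − 0.79(7115) = 471
Equilibrium: Y = 471 + 0.79Y + 476.52
0.21Y = 947.52, so Y = 947.52/0.21 = 4512

Y = 4512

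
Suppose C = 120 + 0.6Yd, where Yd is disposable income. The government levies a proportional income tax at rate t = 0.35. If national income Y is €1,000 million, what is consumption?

C = 510

Yd = (1 − 0.35)(1000) = 0.65(1000) = 650
C = 120 + 0.6(650) = 120 + 390 = 510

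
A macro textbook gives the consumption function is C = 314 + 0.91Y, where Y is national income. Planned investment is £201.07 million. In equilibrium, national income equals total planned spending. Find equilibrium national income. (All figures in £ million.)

Y = C + I = 314 + 0.91Y + 201.07
Y − 0.91Y = 515.07
0.09Y = 515.07, so Y = 515.07/0.09 = 5723

Y = 5723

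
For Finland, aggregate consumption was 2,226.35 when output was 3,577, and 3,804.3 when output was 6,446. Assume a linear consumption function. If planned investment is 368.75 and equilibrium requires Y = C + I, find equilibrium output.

Y = 1395

MPC = (3804.3 − 2226.35)/(6446 − 3577) = 1577.95/2869 = 0.55
a = 2226.35 − 0.55(3577) = 259
Equilibrium: Y = 259 + 0.55Y + 368.75
0.45Y = 627.75, so Y = 627.75/0.45 = 1395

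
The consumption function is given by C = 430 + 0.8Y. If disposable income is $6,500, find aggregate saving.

C = 430 + 0.8(6500) = 430 + 5200 = 5630
S = Y − C = 6500 − 5630 = 870

S = 870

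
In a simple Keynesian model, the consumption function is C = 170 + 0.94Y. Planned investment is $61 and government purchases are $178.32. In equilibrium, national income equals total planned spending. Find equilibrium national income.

Y = C + I + G = 170 + 0.94Y + 61 + 178.32
Y − 0.94Y = 409.32
0.06Y = 409.32, so Y = 409.32/0.06 = 6822

Y = 6822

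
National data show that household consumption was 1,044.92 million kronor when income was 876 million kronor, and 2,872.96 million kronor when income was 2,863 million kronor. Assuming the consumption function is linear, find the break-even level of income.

MPC = (2872.96 − 1044.92)/(2863 − 876) = 1828.04/1987 = 0.92
a = 1044.92 − 0.92(876) = 1044.92 − 805.92 = 239
Break-even: Y = a/(1−MPC) = 239/0.08 = 2987.5

Y = 2987.5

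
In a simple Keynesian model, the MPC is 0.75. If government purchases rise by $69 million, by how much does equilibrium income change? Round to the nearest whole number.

The multiplier is 1/(1 − MPC) = 1/0.25.
ΔY = 69/0.25 = 276.00 ≈ 276

ΔY ≈ 276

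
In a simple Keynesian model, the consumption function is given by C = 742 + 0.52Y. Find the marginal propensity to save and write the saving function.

MPS = 1 − MPC = 1 − 0.52 = 0.48
S = Y − C = -742 + 0.48Y

MPS = 0.48; S = -742 + 0.48Y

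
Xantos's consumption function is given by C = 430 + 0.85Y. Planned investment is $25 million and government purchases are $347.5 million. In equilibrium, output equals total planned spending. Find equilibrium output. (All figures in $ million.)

Y = C + I + G = 430 + 0.85Y + 25 + 347.5
Y − 0.85Y = 802.5
0.15Y = 802.5, so Y = 802.5/0.15 = 5350

Y = 5350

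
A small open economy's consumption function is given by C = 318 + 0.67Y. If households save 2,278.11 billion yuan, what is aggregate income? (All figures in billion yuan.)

S = Y − C = -318 + 0.33Y
-318 + 0.33Y = 2278.11, so 0.33Y = 2596.11 and Y = 7867

Y = 7867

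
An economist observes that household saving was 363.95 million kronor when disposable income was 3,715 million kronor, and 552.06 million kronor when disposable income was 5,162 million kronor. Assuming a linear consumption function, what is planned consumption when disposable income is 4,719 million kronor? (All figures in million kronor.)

C = 4224.53

MPS = ΔS/ΔY = (552.06 − 363.95)/(5162 − 3715) = 188.11/1447 = 0.13
MPC = 1 − MPS = 0.87
Autonomous saving = 363.95 − 0.13(3715) = -119, so a = 119
C = 119 + 0.87(4719) = 119 + 4105.53 = 4224.53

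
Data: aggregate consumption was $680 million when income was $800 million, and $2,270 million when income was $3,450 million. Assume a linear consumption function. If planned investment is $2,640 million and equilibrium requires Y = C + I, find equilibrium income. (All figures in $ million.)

MPC = (2270 − 680)/(3450 − 800) = 1590/2650 = 0.6
a = 680 − 0.6(800) = 200
Equilibrium: Y = 200 + 0.6Y + 2640
0.4Y = 2840, so Y = 2840/0.4 = 7100

Y = 7100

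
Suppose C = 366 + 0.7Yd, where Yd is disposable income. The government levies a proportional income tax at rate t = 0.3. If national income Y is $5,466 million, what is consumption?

C = 3044.34

Yd = (1 − 0.3)(5466) = 0.7(5466) = 3826.2
C = 366 + 0.7(3826.2) = 366 + 2678.34 = 3044.34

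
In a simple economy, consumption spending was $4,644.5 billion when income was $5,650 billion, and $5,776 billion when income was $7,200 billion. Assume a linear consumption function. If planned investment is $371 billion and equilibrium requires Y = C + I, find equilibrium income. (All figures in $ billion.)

Y = 3300

MPC = (5776 − 4644.5)/(7200 − 5650) = 1131.5/1550 = 0.73
a = 4644.5 − 0.73(5650) = 520
Equilibrium: Y = 520 + 0.73Y + 371
0.27Y = 891, so Y = 891/0.27 = 3300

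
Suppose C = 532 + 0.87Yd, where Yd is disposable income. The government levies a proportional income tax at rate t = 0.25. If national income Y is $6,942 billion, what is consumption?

Yd = (1 − 0.25)(6942) = 0.75(6942) = 5206.5
C = 532 + 0.87(5206.5) = 532 + 4529.655 = 5061.655

C = 5061.655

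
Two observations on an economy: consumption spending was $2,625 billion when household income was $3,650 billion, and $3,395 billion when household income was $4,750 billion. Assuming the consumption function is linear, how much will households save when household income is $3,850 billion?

MPC = (3395 − 2625)/(4750 − 3650) = 770/1100 = 0.7
a = 2625 − 0.7(3650) = 2625 − 2555 = 70
C = 70 + 0.7(3850) = 2765
S = 3850 − 2765 = 1085

S = 1085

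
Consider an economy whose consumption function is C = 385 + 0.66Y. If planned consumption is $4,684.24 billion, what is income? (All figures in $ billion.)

Y = 6514

385 + 0.66Y = 4684.24
0.66Y = 4299.24, so Y = 4299.24/0.66 = 6514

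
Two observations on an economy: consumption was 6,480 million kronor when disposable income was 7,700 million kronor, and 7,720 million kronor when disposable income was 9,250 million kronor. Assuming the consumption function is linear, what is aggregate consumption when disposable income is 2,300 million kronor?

C = 2160

MPC = (7720 − 6480)/(9250 − 7700) = 1240/1550 = 0.8
a = 6480 − 0.8(7700) = 6480 − 6160 = 320
C = 320 + 0.8(2300) = 320 + 1840 = 2160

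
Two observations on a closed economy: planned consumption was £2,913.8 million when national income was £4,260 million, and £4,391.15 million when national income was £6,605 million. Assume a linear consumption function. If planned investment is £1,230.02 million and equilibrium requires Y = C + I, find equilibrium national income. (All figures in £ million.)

Y = 3946

MPC = (4391.15 − 2913.8)/(6605 − 4260) = 1477.35/2345 = 0.63
a = 2913.8 − 0.63(4260) = 230
Equilibrium: Y = 230 + 0.63Y + 1230.02
0.37Y = 1460.02, so Y = 1460.02/0.37 = 3946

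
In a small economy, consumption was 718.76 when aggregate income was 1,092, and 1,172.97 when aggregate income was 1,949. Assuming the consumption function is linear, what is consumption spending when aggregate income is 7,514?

MPC = (1172.97 − 718.76)/(1949 − 1092) = 454.21/857 = 0.53
a = 718.76 − 0.53(1092) = 718.76 − 578.76 = 140
C = 140 + 0.53(7514) = 140 + 3982.42 = 4122.42

C = 4122.42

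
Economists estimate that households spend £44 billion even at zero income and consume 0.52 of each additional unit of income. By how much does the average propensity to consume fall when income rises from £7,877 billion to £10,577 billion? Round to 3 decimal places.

ΔAPC = 0.001

At Y = 7877: C = 44 + 0.52(7877) = 4140.04, APC = 4140.04/7877 = 0.5256
At Y = 10577: C = 5544.04, APC = 5544.04/10577 = 0.5242
Fall in APC = 0.5256 − 0.5242 = 0.0014 ≈ 0.001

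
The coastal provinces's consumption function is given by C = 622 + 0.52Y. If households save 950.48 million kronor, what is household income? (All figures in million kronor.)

S = Y − C = -622 + 0.48Y
-622 + 0.48Y = 950.48, so 0.48Y = 1572.48 and Y = 3276

Y = 3276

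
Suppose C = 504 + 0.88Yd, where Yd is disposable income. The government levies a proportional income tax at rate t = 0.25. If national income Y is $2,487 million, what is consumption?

Yd = (1 − 0.25)(2487) = 0.75(2487) = 1865.25
C = 504 + 0.88(1865.25) = 504 + 1641.42 = 2145.42

C = 2145.42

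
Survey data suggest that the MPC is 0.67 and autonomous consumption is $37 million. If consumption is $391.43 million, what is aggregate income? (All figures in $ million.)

Y = 529

37 + 0.67Y = 391.43
0.67Y = 354.43, so Y = 354.43/0.67 = 529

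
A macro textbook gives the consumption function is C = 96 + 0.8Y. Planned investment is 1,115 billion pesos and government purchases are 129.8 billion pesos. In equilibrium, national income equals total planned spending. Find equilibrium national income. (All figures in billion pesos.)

Y = 6704

Y = C + I + G = 96 + 0.8Y + 1115 + 129.8
Y − 0.8Y = 1340.8
0.2Y = 1340.8, so Y = 1340.8/0.2 = 6704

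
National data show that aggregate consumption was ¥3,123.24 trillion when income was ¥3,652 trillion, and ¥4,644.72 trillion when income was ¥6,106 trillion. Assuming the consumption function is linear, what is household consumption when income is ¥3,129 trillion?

MPC = (4644.72 − 3123.24)/(6106 − 3652) = 1521.48/2454 = 0.62
a = 3123.24 − 0.62(3652) = 3123.24 − 2264.24 = 859
C = 859 + 0.62(3129) = 859 + 1939.98 = 2798.98

C = 2798.98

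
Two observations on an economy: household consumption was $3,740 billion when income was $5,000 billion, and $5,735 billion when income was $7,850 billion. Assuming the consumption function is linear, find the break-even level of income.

MPC = (5735 − 3740)/(7850 − 5000) = 1995/2850 = 0.7
a = 3740 − 0.7(5000) = 3740 − 3500 = 240
Break-even: Y = a/(1−MPC) = 240/0.3 = 800

Y = 800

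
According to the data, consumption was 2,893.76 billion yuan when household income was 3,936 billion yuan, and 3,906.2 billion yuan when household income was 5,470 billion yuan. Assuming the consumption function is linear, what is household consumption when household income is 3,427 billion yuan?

MPC = (3906.2 − 2893.76)/(5470 − 3936) = 1012.44/1534 = 0.66
a = 2893.76 − 0.66(3936) = 2893.76 − 2597.76 = 296
C = 296 + 0.66(3427) = 296 + 2261.82 = 2557.82

C = 2557.82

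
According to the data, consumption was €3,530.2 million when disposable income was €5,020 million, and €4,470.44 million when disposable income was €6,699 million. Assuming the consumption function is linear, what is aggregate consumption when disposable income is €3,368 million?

MPC = (4470.44 − 3530.2)/(6699 − 5020) = 940.24/1679 = 0.56
a = 3530.2 − 0.56(5020) = 3530.2 − 2811.2 = 719
C = 719 + 0.56(3368) = 719 + 1886.08 = 2605.08

C = 2605.08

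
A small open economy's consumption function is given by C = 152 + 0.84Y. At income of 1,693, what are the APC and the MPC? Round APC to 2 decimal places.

MPC = 0.84 (the slope of the consumption function)
C = 152 + 0.84(1693) = 1574.12, so APC = 1574.12/1693 = 0.93

APC = 0.93; MPC = 0.84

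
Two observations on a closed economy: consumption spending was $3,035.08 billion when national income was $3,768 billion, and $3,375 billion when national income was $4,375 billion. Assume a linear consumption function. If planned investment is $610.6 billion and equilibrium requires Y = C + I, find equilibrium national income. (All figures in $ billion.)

MPC = (3375 − 3035.08)/(4375 − 3768) = 339.92/607 = 0.56
a = 3035.08 − 0.56(3768) = 925
Equilibrium: Y = 925 + 0.56Y + 610.6
0.44Y = 1535.6, so Y = 1535.6/0.44 = 3490

Y = 3490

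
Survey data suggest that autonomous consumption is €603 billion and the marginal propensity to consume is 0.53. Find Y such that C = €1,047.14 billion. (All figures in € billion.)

603 + 0.53Y = 1047.14
0.53Y = 444.14, so Y = 444.14/0.53 = 838

Y = 838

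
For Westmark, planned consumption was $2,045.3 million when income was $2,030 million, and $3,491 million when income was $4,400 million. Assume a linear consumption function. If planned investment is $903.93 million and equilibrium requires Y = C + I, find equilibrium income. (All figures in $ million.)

Y = 4387

MPC = (3491 − 2045.3)/(4400 − 2030) = 1445.7/2370 = 0.61
a = 2045.3 − 0.61(2030) = 807
Equilibrium: Y = 807 + 0.61Y + 903.93
0.39Y = 1710.93, so Y = 1710.93/0.39 = 4387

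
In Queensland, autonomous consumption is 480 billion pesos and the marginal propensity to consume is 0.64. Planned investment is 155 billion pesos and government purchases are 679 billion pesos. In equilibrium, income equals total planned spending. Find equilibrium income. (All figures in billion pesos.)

Y = 3650

Y = C + I + G = 480 + 0.64Y + 155 + 679
Y − 0.64Y = 1314
0.36Y = 1314, so Y = 1314/0.36 = 3650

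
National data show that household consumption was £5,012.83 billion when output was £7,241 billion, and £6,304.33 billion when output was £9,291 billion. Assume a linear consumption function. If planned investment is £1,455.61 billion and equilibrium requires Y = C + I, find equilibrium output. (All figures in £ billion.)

MPC = (6304.33 − 5012.83)/(9291 − 7241) = 1291.5/2050 = 0.63
a = 5012.83 − 0.63(7241) = 451
Equilibrium: Y = 451 + 0.63Y + 1455.61
0.37Y = 1906.61, so Y = 1906.61/0.37 = 5153

Y = 5153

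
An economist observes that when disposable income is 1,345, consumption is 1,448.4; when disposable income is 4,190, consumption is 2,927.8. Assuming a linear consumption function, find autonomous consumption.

MPC = ΔC/ΔY = (2927.8 − 1448.4)/(4190 − 1345) = 1479.4/2845 = 0.52
a = C − MPC·Y = 1448.4 − 0.52(1345) = 1448.4 − 699.4 = 749

a = 749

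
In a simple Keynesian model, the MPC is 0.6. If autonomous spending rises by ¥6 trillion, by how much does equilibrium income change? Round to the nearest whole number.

ΔY ≈ 15

The multiplier is 1/(1 − MPC) = 1/0.4.
ΔY = 6/0.4 = 15.00 ≈ 15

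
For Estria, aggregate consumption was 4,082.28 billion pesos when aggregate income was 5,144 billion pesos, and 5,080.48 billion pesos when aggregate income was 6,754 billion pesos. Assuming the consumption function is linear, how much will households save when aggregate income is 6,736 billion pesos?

S = 1666.68

MPC = (5080.48 − 4082.28)/(6754 − 5144) = 998.2/1610 = 0.62
a = 4082.28 − 0.62(5144) = 4082.28 − 3189.28 = 893
C = 893 + 0.62(6736) = 5069.32
S = 6736 − 5069.32 = 1666.68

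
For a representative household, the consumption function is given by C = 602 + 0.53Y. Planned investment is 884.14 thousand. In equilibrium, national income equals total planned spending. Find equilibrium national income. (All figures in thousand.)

Y = 3162

Y = C + I = 602 + 0.53Y + 884.14
Y − 0.53Y = 1486.14
0.47Y = 1486.14, so Y = 1486.14/0.47 = 3162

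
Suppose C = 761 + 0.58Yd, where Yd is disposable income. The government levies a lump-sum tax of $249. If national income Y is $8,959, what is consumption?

Yd = Y − T = 8959 − 249 = 8710
C = 761 + 0.58(8710) = 761 + 5051.8 = 5812.8

C = 5812.8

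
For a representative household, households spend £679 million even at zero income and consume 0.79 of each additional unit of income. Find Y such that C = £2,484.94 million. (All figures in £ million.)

679 + 0.79Y = 2484.94
0.79Y = 1805.94, so Y = 1805.94/0.79 = 2286

Y = 2286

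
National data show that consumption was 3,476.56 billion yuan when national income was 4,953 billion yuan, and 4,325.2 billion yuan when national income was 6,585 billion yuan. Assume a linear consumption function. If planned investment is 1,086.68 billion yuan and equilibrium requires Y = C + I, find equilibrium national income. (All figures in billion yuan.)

Y = 4141

MPC = (4325.2 − 3476.56)/(6585 − 4953) = 848.64/1632 = 0.52
a = 3476.56 − 0.52(4953) = 901
Equilibrium: Y = 901 + 0.52Y + 1086.68
0.48Y = 1987.68, so Y = 1987.68/0.48 = 4141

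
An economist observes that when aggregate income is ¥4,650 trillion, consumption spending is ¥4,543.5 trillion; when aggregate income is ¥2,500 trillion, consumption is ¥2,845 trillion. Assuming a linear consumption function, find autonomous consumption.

MPC = ΔC/ΔY = (4543.5 − 2845)/(4650 − 2500) = 1698.5/2150 = 0.79
a = C − MPC·Y = 2845 − 0.79(2500) = 2845 − 1975 = 870

a = 870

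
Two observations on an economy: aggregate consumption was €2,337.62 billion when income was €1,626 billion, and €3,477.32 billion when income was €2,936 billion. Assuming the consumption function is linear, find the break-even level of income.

Y = 7100

MPC = (3477.32 − 2337.62)/(2936 − 1626) = 1139.7/1310 = 0.87
a = 2337.62 − 0.87(1626) = 2337.62 − 1414.62 = 923
Break-even: Y = a/(1−MPC) = 923/0.13 = 7100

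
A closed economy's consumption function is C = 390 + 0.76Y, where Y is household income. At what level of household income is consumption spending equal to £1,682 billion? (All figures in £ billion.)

Y = 1700

390 + 0.76Y = 1682
0.76Y = 1292, so Y = 1292/0.76 = 1700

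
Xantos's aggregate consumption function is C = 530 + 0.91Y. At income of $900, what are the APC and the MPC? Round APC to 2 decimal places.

APC = 1.50; MPC = 0.91

MPC = 0.91 (the slope of the consumption function)
C = 530 + 0.91(900) = 1349, so APC = 1349/900 = 1.50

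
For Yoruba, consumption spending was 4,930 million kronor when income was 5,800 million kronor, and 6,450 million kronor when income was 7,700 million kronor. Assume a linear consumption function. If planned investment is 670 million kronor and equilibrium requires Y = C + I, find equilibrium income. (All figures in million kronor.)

MPC = (6450 − 4930)/(7700 − 5800) = 1520/1900 = 0.8
a = 4930 − 0.8(5800) = 290
Equilibrium: Y = 290 + 0.8Y + 670
0.2Y = 960, so Y = 960/0.2 = 4800

Y = 4800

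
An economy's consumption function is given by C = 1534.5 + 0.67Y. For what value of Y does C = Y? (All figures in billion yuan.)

Y = 4650

At break-even, C = Y: 1534.5 + 0.67Y = Y
0.33Y = 1534.5, so Y = 1534.5/0.33 = 4650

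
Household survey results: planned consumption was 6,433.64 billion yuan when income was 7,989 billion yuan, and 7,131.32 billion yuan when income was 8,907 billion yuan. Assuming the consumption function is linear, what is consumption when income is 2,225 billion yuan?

C = 2053

MPC = (7131.32 − 6433.64)/(8907 − 7989) = 697.68/918 = 0.76
a = 6433.64 − 0.76(7989) = 6433.64 − 6071.64 = 362
C = 362 + 0.76(2225) = 362 + 1691 = 2053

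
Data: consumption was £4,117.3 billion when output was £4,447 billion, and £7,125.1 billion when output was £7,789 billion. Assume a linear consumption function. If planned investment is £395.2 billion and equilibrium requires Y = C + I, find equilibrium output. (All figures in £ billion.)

Y = 5102

MPC = (7125.1 − 4117.3)/(7789 − 4447) = 3007.8/3342 = 0.9
a = 4117.3 − 0.9(4447) = 115
Equilibrium: Y = 115 + 0.9Y + 395.2
0.1Y = 510.2, so Y = 510.2/0.1 = 5102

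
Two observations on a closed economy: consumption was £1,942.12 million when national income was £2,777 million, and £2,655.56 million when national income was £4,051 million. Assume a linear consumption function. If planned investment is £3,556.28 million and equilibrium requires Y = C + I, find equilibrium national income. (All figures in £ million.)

MPC = (2655.56 − 1942.12)/(4051 − 2777) = 713.44/1274 = 0.56
a = 1942.12 − 0.56(2777) = 387
Equilibrium: Y = 387 + 0.56Y + 3556.28
0.44Y = 3943.28, so Y = 3943.28/0.44 = 8962

Y = 8962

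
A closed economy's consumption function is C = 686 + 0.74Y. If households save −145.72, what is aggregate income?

Y = 2078

S = Y − C = -686 + 0.26Y
-686 + 0.26Y = -145.72, so 0.26Y = 540.28 and Y = 2078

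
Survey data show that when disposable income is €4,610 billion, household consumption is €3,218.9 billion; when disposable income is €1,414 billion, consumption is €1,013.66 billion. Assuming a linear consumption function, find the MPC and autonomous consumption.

MPC = 0.69; a = 38

MPC = ΔC/ΔY = (3218.9 − 1013.66)/(4610 − 1414) = 2205.24/3196 = 0.69
a = C − MPC·Y = 1013.66 − 0.69(1414) = 1013.66 − 975.66 = 38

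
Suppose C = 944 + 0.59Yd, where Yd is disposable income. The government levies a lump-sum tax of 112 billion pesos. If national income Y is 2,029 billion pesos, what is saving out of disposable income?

S = -158.03

Yd = Y − T = 2029 − 112 = 1917
C = 944 + 0.59(1917) = 944 + 1131.03 = 2075.03
S = Yd − C = 1917 − 2075.03 = -158.03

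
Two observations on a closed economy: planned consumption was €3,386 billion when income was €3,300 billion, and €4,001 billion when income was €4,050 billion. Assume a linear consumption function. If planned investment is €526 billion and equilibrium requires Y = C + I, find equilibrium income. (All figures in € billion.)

MPC = (4001 − 3386)/(4050 − 3300) = 615/750 = 0.82
a = 3386 − 0.82(3300) = 680
Equilibrium: Y = 680 + 0.82Y + 526
0.18Y = 1206, so Y = 1206/0.18 = 6700

Y = 6700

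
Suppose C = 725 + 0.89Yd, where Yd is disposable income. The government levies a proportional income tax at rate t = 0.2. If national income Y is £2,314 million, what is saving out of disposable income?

Yd = (1 − 0.2)(2314) = 0.8(2314) = 1851.2
C = 725 + 0.89(1851.2) = 725 + 1647.568 = 2372.568
S = Yd − C = 1851.2 − 2372.568 = -521.368

S = -521.368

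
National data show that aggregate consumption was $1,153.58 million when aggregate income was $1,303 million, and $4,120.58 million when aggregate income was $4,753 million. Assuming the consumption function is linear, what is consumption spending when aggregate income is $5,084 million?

C = 4405.24

MPC = (4120.58 − 1153.58)/(4753 − 1303) = 2967/3450 = 0.86
a = 1153.58 − 0.86(1303) = 1153.58 − 1120.58 = 33
C = 33 + 0.86(5084) = 33 + 4372.24 = 4405.24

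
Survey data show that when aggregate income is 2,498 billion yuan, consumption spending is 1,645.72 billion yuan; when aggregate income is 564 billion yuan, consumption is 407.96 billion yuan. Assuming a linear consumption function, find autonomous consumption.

MPC = ΔC/ΔY = (1645.72 − 407.96)/(2498 − 564) = 1237.76/1934 = 0.64
a = C − MPC·Y = 407.96 − 0.64(564) = 407.96 − 360.96 = 47

a = 47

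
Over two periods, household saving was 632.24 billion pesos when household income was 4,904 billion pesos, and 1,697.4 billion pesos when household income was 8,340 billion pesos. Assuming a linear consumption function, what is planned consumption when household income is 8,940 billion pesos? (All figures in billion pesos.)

MPS = ΔS/ΔY = (1697.4 − 632.24)/(8340 − 4904) = 1065.16/3436 = 0.31
MPC = 1 − MPS = 0.69
Autonomous saving = 632.24 − 0.31(4904) = -888, so a = 888
C = 888 + 0.69(8940) = 888 + 6168.6 = 7056.6

C = 7056.6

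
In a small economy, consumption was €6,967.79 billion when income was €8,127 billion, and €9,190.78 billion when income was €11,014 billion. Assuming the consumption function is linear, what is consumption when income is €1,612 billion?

MPC = (9190.78 − 6967.79)/(11014 − 8127) = 2222.99/2887 = 0.77
a = 6967.79 − 0.77(8127) = 6967.79 − 6257.79 = 710
C = 710 + 0.77(1612) = 710 + 1241.24 = 1951.24

C = 1951.24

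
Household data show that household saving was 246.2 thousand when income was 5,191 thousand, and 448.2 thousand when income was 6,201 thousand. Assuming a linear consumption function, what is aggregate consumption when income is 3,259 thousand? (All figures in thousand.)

MPS = ΔS/ΔY = (448.2 − 246.2)/(6201 − 5191) = 202/1010 = 0.2
MPC = 1 − MPS = 0.8
Autonomous saving = 246.2 − 0.2(5191) = -792, so a = 792
C = 792 + 0.8(3259) = 792 + 2607.2 = 3399.2

C = 3399.2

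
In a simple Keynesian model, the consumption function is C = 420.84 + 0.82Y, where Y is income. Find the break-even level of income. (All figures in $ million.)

Y = 2338

At break-even, C = Y: 420.84 + 0.82Y = Y
0.18Y = 420.84, so Y = 420.84/0.18 = 2338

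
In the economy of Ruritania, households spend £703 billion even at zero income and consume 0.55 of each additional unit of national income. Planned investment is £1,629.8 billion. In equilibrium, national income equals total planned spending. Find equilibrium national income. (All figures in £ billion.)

Y = C + I = 703 + 0.55Y + 1629.8
Y − 0.55Y = 2332.8
0.45Y = 2332.8, so Y = 2332.8/0.45 = 5184

Y = 5184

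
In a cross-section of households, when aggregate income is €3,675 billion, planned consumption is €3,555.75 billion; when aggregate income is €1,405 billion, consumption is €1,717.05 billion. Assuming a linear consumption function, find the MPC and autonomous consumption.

MPC = ΔC/ΔY = (3555.75 − 1717.05)/(3675 − 1405) = 1838.7/2270 = 0.81
a = C − MPC·Y = 1717.05 − 0.81(1405) = 1717.05 − 1138.05 = 579

MPC = 0.81; a = 579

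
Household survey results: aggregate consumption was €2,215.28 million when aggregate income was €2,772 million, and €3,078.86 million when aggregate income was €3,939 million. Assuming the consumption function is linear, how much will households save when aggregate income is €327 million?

S = -78.98

MPC = (3078.86 − 2215.28)/(3939 − 2772) = 863.58/1167 = 0.74
a = 2215.28 − 0.74(2772) = 2215.28 − 2051.28 = 164
C = 164 + 0.74(327) = 405.98
S = 327 − 405.98 = -78.98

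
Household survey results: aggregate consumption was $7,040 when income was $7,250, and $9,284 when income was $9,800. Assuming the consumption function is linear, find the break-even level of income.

MPC = (9284 − 7040)/(9800 − 7250) = 2244/2550 = 0.88
a = 7040 − 0.88(7250) = 7040 − 6380 = 660
Break-even: Y = a/(1−MPC) = 660/0.12 = 5500

Y = 5500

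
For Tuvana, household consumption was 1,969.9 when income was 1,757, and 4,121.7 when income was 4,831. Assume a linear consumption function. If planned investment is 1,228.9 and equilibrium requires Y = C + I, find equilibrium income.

MPC = (4121.7 − 1969.9)/(4831 − 1757) = 2151.8/3074 = 0.7
a = 1969.9 − 0.7(1757) = 740
Equilibrium: Y = 740 + 0.7Y + 1228.9
0.3Y = 1968.9, so Y = 1968.9/0.3 = 6563

Y = 6563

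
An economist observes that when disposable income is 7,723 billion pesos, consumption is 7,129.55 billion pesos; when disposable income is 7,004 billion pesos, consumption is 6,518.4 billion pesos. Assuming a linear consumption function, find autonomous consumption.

a = 565

MPC = ΔC/ΔY = (7129.55 − 6518.4)/(7723 − 7004) = 611.15/719 = 0.85
a = C − MPC·Y = 6518.4 − 0.85(7004) = 6518.4 − 5953.4 = 565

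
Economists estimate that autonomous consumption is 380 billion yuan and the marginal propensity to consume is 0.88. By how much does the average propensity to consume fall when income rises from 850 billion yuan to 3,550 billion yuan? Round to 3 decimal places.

ΔAPC = 0.340

At Y = 850: C = 380 + 0.88(850) = 1128, APC = 1128/850 = 1.3271
At Y = 3550: C = 3504, APC = 3504/3550 = 0.9870
Fall in APC = 1.3271 − 0.9870 = 0.3401 ≈ 0.340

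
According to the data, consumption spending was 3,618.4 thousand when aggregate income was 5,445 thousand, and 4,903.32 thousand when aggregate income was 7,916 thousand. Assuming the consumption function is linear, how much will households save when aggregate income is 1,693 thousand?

MPC = (4903.32 − 3618.4)/(7916 − 5445) = 1284.92/2471 = 0.52
a = 3618.4 − 0.52(5445) = 3618.4 − 2831.4 = 787
C = 787 + 0.52(1693) = 1667.36
S = 1693 − 1667.36 = 25.64

S = 25.64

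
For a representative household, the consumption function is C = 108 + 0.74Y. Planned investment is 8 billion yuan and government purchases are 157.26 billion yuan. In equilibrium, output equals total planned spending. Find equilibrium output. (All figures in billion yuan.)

Y = C + I + G = 108 + 0.74Y + 8 + 157.26
Y − 0.74Y = 273.26
0.26Y = 273.26, so Y = 273.26/0.26 = 1051

Y = 1051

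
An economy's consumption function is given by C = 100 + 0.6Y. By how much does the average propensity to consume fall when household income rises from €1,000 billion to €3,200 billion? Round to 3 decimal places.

At Y = 1000: C = 100 + 0.6(1000) = 700, APC = 700/1000 = 0.7000
At Y = 3200: C = 2020, APC = 2020/3200 = 0.6313
Fall in APC = 0.7000 − 0.6313 = 0.0687 ≈ 0.069

ΔAPC = 0.069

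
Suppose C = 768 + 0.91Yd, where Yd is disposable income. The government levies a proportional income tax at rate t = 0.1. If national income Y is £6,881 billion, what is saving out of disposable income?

S = -210.639

Yd = (1 − 0.1)(6881) = 0.9(6881) = 6192.9
C = 768 + 0.91(6192.9) = 768 + 5635.539 = 6403.539
S = Yd − C = 6192.9 − 6403.539 = -210.639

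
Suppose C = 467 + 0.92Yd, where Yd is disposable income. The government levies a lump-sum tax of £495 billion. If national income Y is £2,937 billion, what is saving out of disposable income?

Yd = Y − T = 2937 − 495 = 2442
C = 467 + 0.92(2442) = 467 + 2246.64 = 2713.64
S = Yd − C = 2442 − 2713.64 = -271.64

S = -271.64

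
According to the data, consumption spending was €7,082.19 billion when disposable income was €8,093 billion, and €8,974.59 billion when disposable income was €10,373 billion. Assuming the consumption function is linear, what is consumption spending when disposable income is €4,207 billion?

MPC = (8974.59 − 7082.19)/(10373 − 8093) = 1892.4/2280 = 0.83
a = 7082.19 − 0.83(8093) = 7082.19 − 6717.19 = 365
C = 365 + 0.83(4207) = 365 + 3491.81 = 3856.81

C = 3856.81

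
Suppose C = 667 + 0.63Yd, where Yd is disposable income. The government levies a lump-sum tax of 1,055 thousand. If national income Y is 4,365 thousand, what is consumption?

Yd = Y − T = 4365 − 1055 = 3310
C = 667 + 0.63(3310) = 667 + 2085.3 = 2752.3

C = 2752.3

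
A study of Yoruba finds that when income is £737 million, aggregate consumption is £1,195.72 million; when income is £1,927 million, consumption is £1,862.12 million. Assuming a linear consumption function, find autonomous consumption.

MPC = ΔC/ΔY = (1862.12 − 1195.72)/(1927 − 737) = 666.4/1190 = 0.56
a = C − MPC·Y = 1195.72 − 0.56(737) = 1195.72 − 412.72 = 783

a = 783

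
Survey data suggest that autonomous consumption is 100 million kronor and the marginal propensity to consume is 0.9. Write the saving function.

S = Y − C = Y − (100 + 0.9Y) = -100 + (1 − 0.9)Y

S = -100 + 0.1Y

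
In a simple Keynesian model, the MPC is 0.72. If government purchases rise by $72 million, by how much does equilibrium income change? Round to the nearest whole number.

The multiplier is 1/(1 − MPC) = 1/0.28.
ΔY = 72/0.28 = 257.14 ≈ 257

ΔY ≈ 257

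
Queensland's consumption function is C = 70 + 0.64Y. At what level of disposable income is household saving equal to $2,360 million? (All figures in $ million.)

Y = 6750

S = Y − C = -70 + 0.36Y
-70 + 0.36Y = 2360, so 0.36Y = 2430 and Y = 6750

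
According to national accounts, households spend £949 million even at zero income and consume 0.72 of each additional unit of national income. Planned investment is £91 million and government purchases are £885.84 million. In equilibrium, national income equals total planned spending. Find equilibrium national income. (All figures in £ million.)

Y = C + I + G = 949 + 0.72Y + 91 + 885.84
Y − 0.72Y = 1925.84
0.28Y = 1925.84, so Y = 1925.84/0.28 = 6878

Y = 6878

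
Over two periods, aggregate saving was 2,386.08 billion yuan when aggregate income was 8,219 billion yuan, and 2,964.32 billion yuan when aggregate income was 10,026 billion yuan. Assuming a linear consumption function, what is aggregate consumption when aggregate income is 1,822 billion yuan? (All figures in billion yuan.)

MPS = ΔS/ΔY = (2964.32 − 2386.08)/(10026 − 8219) = 578.24/1807 = 0.32
MPC = 1 − MPS = 0.68
Autonomous saving = 2386.08 − 0.32(8219) = -244, so a = 244
C = 244 + 0.68(1822) = 244 + 1238.96 = 1482.96

C = 1482.96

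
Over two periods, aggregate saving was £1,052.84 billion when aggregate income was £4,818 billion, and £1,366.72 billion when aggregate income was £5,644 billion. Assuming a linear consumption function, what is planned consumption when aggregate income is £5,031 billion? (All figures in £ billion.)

C = 3897.22

MPS = ΔS/ΔY = (1366.72 − 1052.84)/(5644 − 4818) = 313.88/826 = 0.38
MPC = 1 − MPS = 0.62
Autonomous saving = 1052.84 − 0.38(4818) = -778, so a = 778
C = 778 + 0.62(5031) = 778 + 3119.22 = 3897.22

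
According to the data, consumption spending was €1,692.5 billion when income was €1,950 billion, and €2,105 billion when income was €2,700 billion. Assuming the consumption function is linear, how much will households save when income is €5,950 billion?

S = 2057.5

MPC = (2105 − 1692.5)/(2700 − 1950) = 412.5/750 = 0.55
a = 1692.5 − 0.55(1950) = 1692.5 − 1072.5 = 620
C = 620 + 0.55(5950) = 3892.5
S = 5950 − 3892.5 = 2057.5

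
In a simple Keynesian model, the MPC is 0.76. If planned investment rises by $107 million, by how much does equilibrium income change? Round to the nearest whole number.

ΔY ≈ 446

The multiplier is 1/(1 − MPC) = 1/0.24.
ΔY = 107/0.24 = 445.83 ≈ 446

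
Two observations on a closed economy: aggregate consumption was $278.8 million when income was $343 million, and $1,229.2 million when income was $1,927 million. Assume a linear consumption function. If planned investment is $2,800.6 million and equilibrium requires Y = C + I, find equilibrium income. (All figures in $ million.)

MPC = (1229.2 − 278.8)/(1927 − 343) = 950.4/1584 = 0.6
a = 278.8 − 0.6(343) = 73
Equilibrium: Y = 73 + 0.6Y + 2800.6
0.4Y = 2873.6, so Y = 2873.6/0.4 = 7184

Y = 7184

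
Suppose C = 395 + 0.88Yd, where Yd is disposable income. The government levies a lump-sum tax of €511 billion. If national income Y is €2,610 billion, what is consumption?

Yd = Y − T = 2610 − 511 = 2099
C = 395 + 0.88(2099) = 395 + 1847.12 = 2242.12

C = 2242.12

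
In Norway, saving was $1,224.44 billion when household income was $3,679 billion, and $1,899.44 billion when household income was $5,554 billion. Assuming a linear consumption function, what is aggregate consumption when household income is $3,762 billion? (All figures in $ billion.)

MPS = ΔS/ΔY = (1899.44 − 1224.44)/(5554 − 3679) = 675/1875 = 0.36
MPC = 1 − MPS = 0.64
Autonomous saving = 1224.44 − 0.36(3679) = -100, so a = 100
C = 100 + 0.64(3762) = 100 + 2407.68 = 2507.68

C = 2507.68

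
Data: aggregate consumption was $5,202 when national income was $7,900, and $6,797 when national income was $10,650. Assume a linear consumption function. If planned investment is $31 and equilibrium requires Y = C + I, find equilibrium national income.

Y = 1550

MPC = (6797 − 5202)/(10650 − 7900) = 1595/2750 = 0.58
a = 5202 − 0.58(7900) = 620
Equilibrium: Y = 620 + 0.58Y + 31
0.42Y = 651, so Y = 651/0.42 = 1550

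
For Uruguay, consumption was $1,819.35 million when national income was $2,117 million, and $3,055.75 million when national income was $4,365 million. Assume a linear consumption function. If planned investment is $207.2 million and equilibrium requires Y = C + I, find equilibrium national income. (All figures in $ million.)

MPC = (3055.75 − 1819.35)/(4365 − 2117) = 1236.4/2248 = 0.55
a = 1819.35 − 0.55(2117) = 655
Equilibrium: Y = 655 + 0.55Y + 207.2
0.45Y = 862.2, so Y = 862.2/0.45 = 1916

Y = 1916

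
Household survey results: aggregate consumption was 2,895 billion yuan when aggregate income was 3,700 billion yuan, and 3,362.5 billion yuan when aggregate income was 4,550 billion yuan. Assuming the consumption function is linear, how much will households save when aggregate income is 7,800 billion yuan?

S = 2650

MPC = (3362.5 − 2895)/(4550 − 3700) = 467.5/850 = 0.55
a = 2895 − 0.55(3700) = 2895 − 2035 = 860
C = 860 + 0.55(7800) = 5150
S = 7800 − 5150 = 2650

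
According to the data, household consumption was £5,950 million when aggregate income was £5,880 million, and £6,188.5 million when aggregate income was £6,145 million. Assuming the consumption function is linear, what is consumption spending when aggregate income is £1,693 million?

C = 2181.7

MPC = (6188.5 − 5950)/(6145 − 5880) = 238.5/265 = 0.9
a = 5950 − 0.9(5880) = 5950 − 5292 = 658
C = 658 + 0.9(1693) = 658 + 1523.7 = 2181.7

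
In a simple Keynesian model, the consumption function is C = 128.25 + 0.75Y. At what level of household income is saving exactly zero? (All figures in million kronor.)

At break-even, C = Y: 128.25 + 0.75Y = Y
0.25Y = 128.25, so Y = 128.25/0.25 = 513

Y = 513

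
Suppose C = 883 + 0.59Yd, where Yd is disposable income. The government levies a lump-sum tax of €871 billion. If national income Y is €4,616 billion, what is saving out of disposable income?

Yd = Y − T = 4616 − 871 = 3745
C = 883 + 0.59(3745) = 883 + 2209.55 = 3092.55
S = Yd − C = 3745 − 3092.55 = 652.45

S = 652.45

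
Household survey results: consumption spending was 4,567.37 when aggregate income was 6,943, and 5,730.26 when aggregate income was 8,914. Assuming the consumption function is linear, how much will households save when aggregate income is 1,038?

S = -45.42

MPC = (5730.26 − 4567.37)/(8914 − 6943) = 1162.89/1971 = 0.59
a = 4567.37 − 0.59(6943) = 4567.37 − 4096.37 = 471
C = 471 + 0.59(1038) = 1083.42
S = 1038 − 1083.42 = -45.42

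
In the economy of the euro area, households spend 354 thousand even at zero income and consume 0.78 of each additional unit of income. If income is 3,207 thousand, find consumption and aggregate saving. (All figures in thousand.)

C = 2855.46; S = 351.54

C = 354 + 0.78(3207) = 354 + 2501.46 = 2855.46
S = Y − C = 3207 − 2855.46 = 351.54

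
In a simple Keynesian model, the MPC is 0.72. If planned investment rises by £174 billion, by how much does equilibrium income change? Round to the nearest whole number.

The multiplier is 1/(1 − MPC) = 1/0.28.
ΔY = 174/0.28 = 621.43 ≈ 621

ΔY ≈ 621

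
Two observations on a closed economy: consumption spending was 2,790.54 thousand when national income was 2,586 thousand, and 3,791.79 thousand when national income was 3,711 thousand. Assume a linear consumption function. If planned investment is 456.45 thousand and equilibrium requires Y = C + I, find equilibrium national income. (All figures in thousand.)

Y = 8595

MPC = (3791.79 − 2790.54)/(3711 − 2586) = 1001.25/1125 = 0.89
a = 2790.54 − 0.89(2586) = 489
Equilibrium: Y = 489 + 0.89Y + 456.45
0.11Y = 945.45, so Y = 945.45/0.11 = 8595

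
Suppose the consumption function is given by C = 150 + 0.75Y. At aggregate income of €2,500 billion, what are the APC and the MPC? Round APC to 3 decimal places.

APC = 0.810; MPC = 0.75

MPC = 0.75 (the slope of the consumption function)
C = 150 + 0.75(2500) = 2025, so APC = 2025/2500 = 0.810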